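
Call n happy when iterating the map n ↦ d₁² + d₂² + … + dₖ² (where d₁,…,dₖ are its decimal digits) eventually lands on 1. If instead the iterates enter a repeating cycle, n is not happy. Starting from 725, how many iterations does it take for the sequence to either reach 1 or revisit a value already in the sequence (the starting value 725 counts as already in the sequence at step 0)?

13

725 → 7² + 2² + 5² = 49 + 4 + 25 = 78
78 → 7² + 8² = 49 + 64 = 113
113 → 1² + 1² + 3² = 1 + 1 + 9 = 11
11 → 1² + 1² = 1 + 1 = 2
2 → 2² = 4
4 → 4² = 16
16 → 1² + 6² = 1 + 36 = 37
37 → 3² + 7² = 9 + 49 = 58
58 → 5² + 8² = 25 + 64 = 89
89 → 8² + 9² = 64 + 81 = 145
145 → 1² + 4² + 5² = 1 + 16 + 25 = 42
42 → 4² + 2² = 16 + 4 = 20
20 → 2² + 0² = 4 + 0 = 4  — 4 repeats.
That took 13 steps.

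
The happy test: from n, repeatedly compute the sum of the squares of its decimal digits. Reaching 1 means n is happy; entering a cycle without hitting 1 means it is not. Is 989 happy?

989 → 9² + 8² + 9² = 226
226 → 2² + 2² + 6² = 44
44 → 4² + 4² = 32
32 → 3² + 2² = 13
13 → 1² + 3² = 10
10 → 1² + 0² = 1  — reached 1.

happy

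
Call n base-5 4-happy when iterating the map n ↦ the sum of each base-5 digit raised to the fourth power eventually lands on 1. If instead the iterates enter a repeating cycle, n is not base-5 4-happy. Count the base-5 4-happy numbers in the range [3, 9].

1

3: 3 → 81 → 83 → 163 → 99 → 593 → 499 → 849 → 595 → 593  — not base-5 4-happy
4: 4 → 256 → 18 → 162 → 34 → 258 → 98 → 418 → 244 → 594 → 674 → 514 → 528 → 338 → 194 → 354 → 528  — not base-5 4-happy
5: 5 → 1  — base-5 4-happy
6: 6 → 2 → 16 → 82 → 98 → 418 → 244 → 594 → 674 → 514 → 528 → 338 → 194 → 354 → 528  — not base-5 4-happy
7: 7 → 17 → 97 → 353 → 353  — not base-5 4-happy
8: 8 → 82 → 98 → 418 → 244 → 594 → 674 → 514 → 528 → 338 → 194 → 354 → 528  — not base-5 4-happy
9: 9 → 257 → 33 → 83 → 163 → 99 → 593 → 499 → 849 → 595 → 593  — not base-5 4-happy
base-5 4-happy: 5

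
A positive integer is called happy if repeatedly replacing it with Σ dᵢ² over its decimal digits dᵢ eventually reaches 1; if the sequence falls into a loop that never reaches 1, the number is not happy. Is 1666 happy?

happy

1666 → 109
109 → 82
82 → 68
68 → 100
100 → 1  — reached 1.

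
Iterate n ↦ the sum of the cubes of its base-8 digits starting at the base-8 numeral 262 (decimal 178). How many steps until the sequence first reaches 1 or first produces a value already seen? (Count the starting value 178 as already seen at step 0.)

178 = (2,6,2)_8 → 2³ + 6³ + 2³ = 232
232 = (3,5,0)_8 → 3³ + 5³ + 0³ = 152
152 = (2,3,0)_8 → 2³ + 3³ + 0³ = 35
35 = (4,3)_8 → 4³ + 3³ = 91
91 = (1,3,3)_8 → 1³ + 3³ + 3³ = 55
55 = (6,7)_8 → 6³ + 7³ = 559
559 = (1,0,5,7)_8 → 1³ + 0³ + 5³ + 7³ = 469
469 = (7,2,5)_8 → 7³ + 2³ + 5³ = 476
476 = (7,3,4)_8 → 7³ + 3³ + 4³ = 434
434 = (6,6,2)_8 → 6³ + 6³ + 2³ = 440
440 = (6,7,0)_8 → 6³ + 7³ + 0³ = 559  — 559 repeats.
That took 11 steps.

11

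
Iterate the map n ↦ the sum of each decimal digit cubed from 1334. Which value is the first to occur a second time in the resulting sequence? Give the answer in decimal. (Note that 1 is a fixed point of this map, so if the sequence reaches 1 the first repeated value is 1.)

371

1334 → 1³ + 3³ + 3³ + 4³ = 1 + 27 + 27 + 64 = 119
119 → 1³ + 1³ + 9³ = 1 + 1 + 729 = 731
731 → 7³ + 3³ + 1³ = 343 + 27 + 1 = 371
371 → 3³ + 7³ + 1³ = 27 + 343 + 1 = 371  — 371 already appeared earlier.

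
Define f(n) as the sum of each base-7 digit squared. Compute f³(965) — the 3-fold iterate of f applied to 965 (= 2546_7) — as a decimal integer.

965 = (2,5,4,6)_7 → 81
81 = (1,4,4)_7 → 33
33 = (4,5)_7 → 41

41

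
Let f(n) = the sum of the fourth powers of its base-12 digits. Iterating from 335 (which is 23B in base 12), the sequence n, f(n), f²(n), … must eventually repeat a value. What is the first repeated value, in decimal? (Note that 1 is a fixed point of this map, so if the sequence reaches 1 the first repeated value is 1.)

335 = (2,3,11)_12 → 14738
14738 = (8,6,4,2)_12 → 5664
5664 = (3,3,4,0)_12 → 418
418 = (2,10,10)_12 → 20016
20016 = (11,7,0,0)_12 → 17042
17042 = (9,10,4,2)_12 → 16833
16833 = (9,8,10,9)_12 → 27218
27218 = (1,3,9,0,2)_12 → 6659
6659 = (3,10,2,11)_12 → 24738
24738 = (1,2,3,9,6)_12 → 7955
7955 = (4,7,2,11)_12 → 17314
17314 = (10,0,2,10)_12 → 20016  — 20016 already appeared earlier.

20016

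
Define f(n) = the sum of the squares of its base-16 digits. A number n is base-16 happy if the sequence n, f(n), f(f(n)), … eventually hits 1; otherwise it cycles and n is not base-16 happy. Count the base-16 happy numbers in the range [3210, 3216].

3210: 3210 → 308 → 26 → 101 → 61 → 178 → 125 → 218 → 269 → 170 → 200 → 208 → 169 → 181 → 146 → 85 → 50 → 13 → 169  (repeats 169)
3211: 3211 → 329 → 98 → 40 → 68 → 32 → 4 → 16 → 1  (reaches 1)
3212: 3212 → 352 → 37 → 29 → 170 → 200 → 208 → 169 → 181 → 146 → 85 → 50 → 13 → 169  (repeats 169)
3213: 3213 → 377 → 131 → 73 → 97 → 37 → 29 → 170 → 200 → 208 → 169 → 181 → 146 → 85 → 50 → 13 → 169  (repeats 169)
3214: 3214 → 404 → 98 → 40 → 68 → 32 → 4 → 16 → 1  (reaches 1)
3215: 3215 → 433 → 123 → 170 → 200 → 208 → 169 → 181 → 146 → 85 → 50 → 13 → 169  (repeats 169)
3216: 3216 → 225 → 197 → 169 → 181 → 146 → 85 → 50 → 13 → 169  (repeats 169)
base-16 happy: 3211, 3214

2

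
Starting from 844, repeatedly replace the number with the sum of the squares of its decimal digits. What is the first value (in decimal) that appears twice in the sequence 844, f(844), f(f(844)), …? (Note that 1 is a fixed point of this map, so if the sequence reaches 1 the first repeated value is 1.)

16

844 → 8² + 4² + 4² = 64 + 16 + 16 = 96
96 → 9² + 6² = 81 + 36 = 117
117 → 1² + 1² + 7² = 1 + 1 + 49 = 51
51 → 5² + 1² = 25 + 1 = 26
26 → 2² + 6² = 4 + 36 = 40
40 → 4² + 0² = 16 + 0 = 16
16 → 1² + 6² = 1 + 36 = 37
37 → 3² + 7² = 9 + 49 = 58
58 → 5² + 8² = 25 + 64 = 89
89 → 8² + 9² = 64 + 81 = 145
145 → 1² + 4² + 5² = 1 + 16 + 25 = 42
42 → 4² + 2² = 16 + 4 = 20
20 → 2² + 0² = 4 + 0 = 4
4 → 4² = 16  — 16 already appeared earlier.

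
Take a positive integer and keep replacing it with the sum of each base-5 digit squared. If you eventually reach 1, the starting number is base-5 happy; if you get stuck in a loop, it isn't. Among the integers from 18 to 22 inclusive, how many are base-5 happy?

1

18: 18 → 18  (repeats 18)
19: 19 → 25 → 1  (reaches 1)
20: 20 → 16 → 10 → 4 → 16  (repeats 16)
21: 21 → 17 → 13 → 13  (repeats 13)
22: 22 → 20 → 16 → 10 → 4 → 16  (repeats 16)
base-5 happy: 19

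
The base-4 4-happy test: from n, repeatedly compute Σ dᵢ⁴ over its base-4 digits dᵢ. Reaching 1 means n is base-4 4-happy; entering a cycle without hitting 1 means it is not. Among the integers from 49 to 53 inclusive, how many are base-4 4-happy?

49: 49 → 82 → 18 → 17 → 2 → 16 → 1  — base-4 4-happy
50: 50 → 97 → 18 → 17 → 2 → 16 → 1  — base-4 4-happy
51: 51 → 162 → 48 → 81 → 3 → 81  — not base-4 4-happy
52: 52 → 82 → 18 → 17 → 2 → 16 → 1  — base-4 4-happy
53: 53 → 83 → 83  — not base-4 4-happy
base-4 4-happy: 49, 50, 52

3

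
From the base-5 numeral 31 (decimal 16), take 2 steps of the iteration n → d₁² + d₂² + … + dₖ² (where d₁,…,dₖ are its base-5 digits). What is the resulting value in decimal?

16 = (3,1)_5 → 3² + 1² = 10
10 = (2,0)_5 → 2² + 0² = 4

4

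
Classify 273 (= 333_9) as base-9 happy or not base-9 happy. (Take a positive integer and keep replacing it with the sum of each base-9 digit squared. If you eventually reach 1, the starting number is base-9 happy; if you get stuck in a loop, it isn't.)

273 = (3,3,3)_9 → 27
27 = (3,0)_9 → 9
9 = (1,0)_9 → 1  — reached 1.

base-9 happy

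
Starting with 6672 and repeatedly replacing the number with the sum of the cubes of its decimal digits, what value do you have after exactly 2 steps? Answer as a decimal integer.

882

6672 → 783
783 → 882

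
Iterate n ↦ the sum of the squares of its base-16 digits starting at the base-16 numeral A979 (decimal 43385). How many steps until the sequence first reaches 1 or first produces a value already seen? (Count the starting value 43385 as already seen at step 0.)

43385 = (10,9,7,9)_16 → 10² + 9² + 7² + 9² = 100 + 81 + 49 + 81 = 311
311 = (1,3,7)_16 → 1² + 3² + 7² = 1 + 9 + 49 = 59
59 = (3,11)_16 → 3² + 11² = 9 + 121 = 130
130 = (8,2)_16 → 8² + 2² = 64 + 4 = 68
68 = (4,4)_16 → 4² + 4² = 16 + 16 = 32
32 = (2,0)_16 → 2² + 0² = 4 + 0 = 4
4 = (4)_16 → 4² = 16
16 = (1,0)_16 → 1² + 0² = 1 + 0 = 1  — reached 1.
That took 8 steps.

8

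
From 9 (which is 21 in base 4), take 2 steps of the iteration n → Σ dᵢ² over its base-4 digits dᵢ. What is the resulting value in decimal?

2

9 = (2,1)_4 → 2² + 1² = 4 + 1 = 5
5 = (1,1)_4 → 1² + 1² = 1 + 1 = 2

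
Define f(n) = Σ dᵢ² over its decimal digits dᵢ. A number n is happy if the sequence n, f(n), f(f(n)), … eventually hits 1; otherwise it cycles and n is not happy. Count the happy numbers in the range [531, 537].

1

531: 531 → 35 → 34 → 25 → 29 → 85 → 89 → 145 → 42 → 20 → 4 → 16 → 37 → 58 → 89  (repeats 89)
532: 532 → 38 → 73 → 58 → 89 → 145 → 42 → 20 → 4 → 16 → 37 → 58  (repeats 58)
533: 533 → 43 → 25 → 29 → 85 → 89 → 145 → 42 → 20 → 4 → 16 → 37 → 58 → 89  (repeats 89)
534: 534 → 50 → 25 → 29 → 85 → 89 → 145 → 42 → 20 → 4 → 16 → 37 → 58 → 89  (repeats 89)
535: 535 → 59 → 106 → 37 → 58 → 89 → 145 → 42 → 20 → 4 → 16 → 37  (repeats 37)
536: 536 → 70 → 49 → 97 → 130 → 10 → 1  (reaches 1)
537: 537 → 83 → 73 → 58 → 89 → 145 → 42 → 20 → 4 → 16 → 37 → 58  (repeats 58)
happy: 536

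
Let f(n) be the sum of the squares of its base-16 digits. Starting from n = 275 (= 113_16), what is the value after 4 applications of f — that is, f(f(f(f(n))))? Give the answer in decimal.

68

275 = (1,1,3)_16 → 11
11 = (11)_16 → 121
121 = (7,9)_16 → 130
130 = (8,2)_16 → 68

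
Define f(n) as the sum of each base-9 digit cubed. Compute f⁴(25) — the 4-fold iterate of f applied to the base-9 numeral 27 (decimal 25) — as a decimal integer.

27

25 = (2,7)_9 → 2³ + 7³ = 8 + 343 = 351
351 = (4,3,0)_9 → 4³ + 3³ + 0³ = 64 + 27 + 0 = 91
91 = (1,1,1)_9 → 1³ + 1³ + 1³ = 1 + 1 + 1 = 3
3 = (3)_9 → 3³ = 27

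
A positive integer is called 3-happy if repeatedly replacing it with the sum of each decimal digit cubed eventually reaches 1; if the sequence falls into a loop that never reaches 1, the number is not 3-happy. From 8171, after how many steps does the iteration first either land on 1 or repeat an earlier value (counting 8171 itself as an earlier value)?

8171 → 857
857 → 980
980 → 1241
1241 → 74
74 → 407
407 → 407  — 407 repeats.
That took 6 steps.

6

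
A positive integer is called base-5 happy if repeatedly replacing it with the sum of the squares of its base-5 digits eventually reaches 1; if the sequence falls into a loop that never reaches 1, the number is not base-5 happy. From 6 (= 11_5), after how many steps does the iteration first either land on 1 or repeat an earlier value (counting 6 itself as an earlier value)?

6 = (1,1)_5 → 2
2 = (2)_5 → 4
4 = (4)_5 → 16
16 = (3,1)_5 → 10
10 = (2,0)_5 → 4  — 4 repeats.
That took 5 steps.

5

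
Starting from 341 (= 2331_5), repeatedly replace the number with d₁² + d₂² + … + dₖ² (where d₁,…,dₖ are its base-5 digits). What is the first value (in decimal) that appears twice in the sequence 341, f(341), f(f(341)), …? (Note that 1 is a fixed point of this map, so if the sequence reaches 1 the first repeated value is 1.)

341 = (2,3,3,1)_5 → 2² + 3² + 3² + 1² = 23
23 = (4,3)_5 → 4² + 3² = 25
25 = (1,0,0)_5 → 1² + 0² + 0² = 1  — reached the fixed point 1.
1 → 1, so 1 is the first repeated value.

1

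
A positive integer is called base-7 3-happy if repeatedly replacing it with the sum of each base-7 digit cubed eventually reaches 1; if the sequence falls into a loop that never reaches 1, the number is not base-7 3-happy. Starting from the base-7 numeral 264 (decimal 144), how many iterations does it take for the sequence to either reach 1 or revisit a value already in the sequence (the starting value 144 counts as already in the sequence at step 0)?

144 = (2,6,4)_7 → 288
288 = (5,6,1)_7 → 342
342 = (6,6,6)_7 → 648
648 = (1,6,1,4)_7 → 282
282 = (5,5,2)_7 → 258
258 = (5,1,6)_7 → 342  — 342 repeats.
That took 6 steps.

6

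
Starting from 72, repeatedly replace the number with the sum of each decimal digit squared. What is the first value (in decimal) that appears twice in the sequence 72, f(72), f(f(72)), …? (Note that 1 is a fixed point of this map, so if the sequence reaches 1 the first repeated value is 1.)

72 → 7² + 2² = 53
53 → 5² + 3² = 34
34 → 3² + 4² = 25
25 → 2² + 5² = 29
29 → 2² + 9² = 85
85 → 8² + 5² = 89
89 → 8² + 9² = 145
145 → 1² + 4² + 5² = 42
42 → 4² + 2² = 20
20 → 2² + 0² = 4
4 → 4² = 16
16 → 1² + 6² = 37
37 → 3² + 7² = 58
58 → 5² + 8² = 89  — 89 already appeared earlier.

89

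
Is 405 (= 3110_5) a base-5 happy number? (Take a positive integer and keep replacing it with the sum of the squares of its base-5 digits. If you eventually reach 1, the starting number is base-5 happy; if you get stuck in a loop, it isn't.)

base-5 happy

405 = (3,1,1,0)_5 → 3² + 1² + 1² + 0² = 9 + 1 + 1 + 0 = 11
11 = (2,1)_5 → 2² + 1² = 4 + 1 = 5
5 = (1,0)_5 → 1² + 0² = 1 + 0 = 1  — reached 1.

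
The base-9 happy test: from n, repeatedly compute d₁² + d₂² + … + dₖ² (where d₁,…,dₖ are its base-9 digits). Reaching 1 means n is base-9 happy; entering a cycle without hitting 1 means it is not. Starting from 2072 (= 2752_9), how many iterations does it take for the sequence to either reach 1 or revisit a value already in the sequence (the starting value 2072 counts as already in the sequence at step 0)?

6

2072 = (2,7,5,2)_9 → 2² + 7² + 5² + 2² = 4 + 49 + 25 + 4 = 82
82 = (1,0,1)_9 → 1² + 0² + 1² = 1 + 0 + 1 = 2
2 = (2)_9 → 2² = 4
4 = (4)_9 → 4² = 16
16 = (1,7)_9 → 1² + 7² = 1 + 49 = 50
50 = (5,5)_9 → 5² + 5² = 25 + 25 = 50  — 50 repeats.
That took 6 steps.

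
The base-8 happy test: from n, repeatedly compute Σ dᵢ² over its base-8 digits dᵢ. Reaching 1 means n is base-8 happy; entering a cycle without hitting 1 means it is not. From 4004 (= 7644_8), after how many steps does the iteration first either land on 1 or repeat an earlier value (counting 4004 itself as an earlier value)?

4004 = (7,6,4,4)_8 → 7² + 6² + 4² + 4² = 117
117 = (1,6,5)_8 → 1² + 6² + 5² = 62
62 = (7,6)_8 → 7² + 6² = 85
85 = (1,2,5)_8 → 1² + 2² + 5² = 30
30 = (3,6)_8 → 3² + 6² = 45
45 = (5,5)_8 → 5² + 5² = 50
50 = (6,2)_8 → 6² + 2² = 40
40 = (5,0)_8 → 5² + 0² = 25
25 = (3,1)_8 → 3² + 1² = 10
10 = (1,2)_8 → 1² + 2² = 5
5 = (5)_8 → 5² = 25  — 25 repeats.
That took 11 steps.

11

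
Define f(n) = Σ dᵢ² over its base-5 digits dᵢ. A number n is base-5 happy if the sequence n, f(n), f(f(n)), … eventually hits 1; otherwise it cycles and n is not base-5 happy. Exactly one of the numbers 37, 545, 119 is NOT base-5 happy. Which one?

37: 37 → 9 → 17 → 13 → 13  — repeats 13 (not base-5 happy)
545: 545 → 33 → 11 → 5 → 1  — reaches 1 (base-5 happy)
119: 119 → 41 → 11 → 5 → 1  — reaches 1 (base-5 happy)

37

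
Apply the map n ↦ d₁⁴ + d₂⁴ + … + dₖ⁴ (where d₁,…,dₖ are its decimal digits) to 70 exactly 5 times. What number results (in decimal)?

13139

70 → 7⁴ + 0⁴ = 2401 + 0 = 2401
2401 → 2⁴ + 4⁴ + 0⁴ + 1⁴ = 16 + 256 + 0 + 1 = 273
273 → 2⁴ + 7⁴ + 3⁴ = 16 + 2401 + 81 = 2498
2498 → 2⁴ + 4⁴ + 9⁴ + 8⁴ = 16 + 256 + 6561 + 4096 = 10929
10929 → 1⁴ + 0⁴ + 9⁴ + 2⁴ + 9⁴ = 1 + 0 + 6561 + 16 + 6561 = 13139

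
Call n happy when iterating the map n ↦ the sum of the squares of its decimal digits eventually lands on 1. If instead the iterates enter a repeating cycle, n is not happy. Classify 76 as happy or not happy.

not happy

76 → 7² + 6² = 85
85 → 8² + 5² = 89
89 → 8² + 9² = 145
145 → 1² + 4² + 5² = 42
42 → 4² + 2² = 20
20 → 2² + 0² = 4
4 → 4² = 16
16 → 1² + 6² = 37
37 → 3² + 7² = 58
58 → 5² + 8² = 89  — 89 already seen; the sequence cycles without reaching 1.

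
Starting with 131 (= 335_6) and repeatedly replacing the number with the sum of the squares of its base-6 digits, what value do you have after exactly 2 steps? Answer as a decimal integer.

131 = (3,3,5)_6 → 3² + 3² + 5² = 43
43 = (1,1,1)_6 → 1² + 1² + 1² = 3

3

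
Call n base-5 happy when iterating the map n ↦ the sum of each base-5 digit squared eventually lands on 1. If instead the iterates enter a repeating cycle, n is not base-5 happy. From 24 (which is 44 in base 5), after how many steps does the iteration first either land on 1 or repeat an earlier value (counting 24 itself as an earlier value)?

7

24 = (4,4)_5 → 4² + 4² = 16 + 16 = 32
32 = (1,1,2)_5 → 1² + 1² + 2² = 1 + 1 + 4 = 6
6 = (1,1)_5 → 1² + 1² = 1 + 1 = 2
2 = (2)_5 → 2² = 4
4 = (4)_5 → 4² = 16
16 = (3,1)_5 → 3² + 1² = 9 + 1 = 10
10 = (2,0)_5 → 2² + 0² = 4 + 0 = 4  — 4 repeats.
That took 7 steps.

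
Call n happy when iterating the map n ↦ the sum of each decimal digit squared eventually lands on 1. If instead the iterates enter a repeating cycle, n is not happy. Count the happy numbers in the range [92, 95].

92: 92 → 85 → 89 → 145 → 42 → 20 → 4 → 16 → 37 → 58 → 89  — not happy
93: 93 → 90 → 81 → 65 → 61 → 37 → 58 → 89 → 145 → 42 → 20 → 4 → 16 → 37  — not happy
94: 94 → 97 → 130 → 10 → 1  — happy
95: 95 → 106 → 37 → 58 → 89 → 145 → 42 → 20 → 4 → 16 → 37  — not happy
happy: 94

1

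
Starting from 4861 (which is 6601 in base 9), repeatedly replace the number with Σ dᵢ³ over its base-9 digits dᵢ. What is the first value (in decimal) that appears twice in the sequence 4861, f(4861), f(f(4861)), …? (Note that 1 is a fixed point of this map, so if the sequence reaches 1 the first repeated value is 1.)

27

4861 = (6,6,0,1)_9 → 6³ + 6³ + 0³ + 1³ = 216 + 216 + 0 + 1 = 433
433 = (5,3,1)_9 → 5³ + 3³ + 1³ = 125 + 27 + 1 = 153
153 = (1,8,0)_9 → 1³ + 8³ + 0³ = 1 + 512 + 0 = 513
513 = (6,3,0)_9 → 6³ + 3³ + 0³ = 216 + 27 + 0 = 243
243 = (3,0,0)_9 → 3³ + 0³ + 0³ = 27 + 0 + 0 = 27
27 = (3,0)_9 → 3³ + 0³ = 27 + 0 = 27  — 27 already appeared earlier.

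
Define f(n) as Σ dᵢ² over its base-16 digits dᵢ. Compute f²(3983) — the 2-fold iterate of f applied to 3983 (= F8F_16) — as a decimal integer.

3983 = (15,8,15)_16 → 15² + 8² + 15² = 225 + 64 + 225 = 514
514 = (2,0,2)_16 → 2² + 0² + 2² = 4 + 0 + 4 = 8

8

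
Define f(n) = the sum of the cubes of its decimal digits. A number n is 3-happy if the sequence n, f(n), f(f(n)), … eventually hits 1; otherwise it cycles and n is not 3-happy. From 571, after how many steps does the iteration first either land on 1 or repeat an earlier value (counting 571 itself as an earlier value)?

5

571 → 5³ + 7³ + 1³ = 469
469 → 4³ + 6³ + 9³ = 1009
1009 → 1³ + 0³ + 0³ + 9³ = 730
730 → 7³ + 3³ + 0³ = 370
370 → 3³ + 7³ + 0³ = 370  — 370 repeats.
That took 5 steps.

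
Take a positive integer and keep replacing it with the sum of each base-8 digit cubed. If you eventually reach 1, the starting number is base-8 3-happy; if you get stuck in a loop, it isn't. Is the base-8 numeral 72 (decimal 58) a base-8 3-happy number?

58 = (7,2)_8 → 351
351 = (5,3,7)_8 → 495
495 = (7,5,7)_8 → 811
811 = (1,4,5,3)_8 → 217
217 = (3,3,1)_8 → 55
55 = (6,7)_8 → 559
559 = (1,0,5,7)_8 → 469
469 = (7,2,5)_8 → 476
476 = (7,3,4)_8 → 434
434 = (6,6,2)_8 → 440
440 = (6,7,0)_8 → 559  — 559 already seen; the sequence cycles without reaching 1.

not base-8 3-happy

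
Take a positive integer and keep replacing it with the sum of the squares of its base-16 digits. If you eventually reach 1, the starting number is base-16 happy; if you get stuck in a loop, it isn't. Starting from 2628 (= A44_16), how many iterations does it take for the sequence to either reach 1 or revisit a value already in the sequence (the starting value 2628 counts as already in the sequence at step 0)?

2628 = (10,4,4)_16 → 10² + 4² + 4² = 132
132 = (8,4)_16 → 8² + 4² = 80
80 = (5,0)_16 → 5² + 0² = 25
25 = (1,9)_16 → 1² + 9² = 82
82 = (5,2)_16 → 5² + 2² = 29
29 = (1,13)_16 → 1² + 13² = 170
170 = (10,10)_16 → 10² + 10² = 200
200 = (12,8)_16 → 12² + 8² = 208
208 = (13,0)_16 → 13² + 0² = 169
169 = (10,9)_16 → 10² + 9² = 181
181 = (11,5)_16 → 11² + 5² = 146
146 = (9,2)_16 → 9² + 2² = 85
85 = (5,5)_16 → 5² + 5² = 50
50 = (3,2)_16 → 3² + 2² = 13
13 = (13)_16 → 13² = 169  — 169 repeats.
That took 15 steps.

15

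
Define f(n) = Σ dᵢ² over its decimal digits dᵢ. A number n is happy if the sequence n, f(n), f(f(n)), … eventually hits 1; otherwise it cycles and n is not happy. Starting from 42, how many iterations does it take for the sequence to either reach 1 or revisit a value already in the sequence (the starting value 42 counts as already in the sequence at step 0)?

8

42 → 20
20 → 4
4 → 16
16 → 37
37 → 58
58 → 89
89 → 145
145 → 42  — 42 repeats.
That took 8 steps.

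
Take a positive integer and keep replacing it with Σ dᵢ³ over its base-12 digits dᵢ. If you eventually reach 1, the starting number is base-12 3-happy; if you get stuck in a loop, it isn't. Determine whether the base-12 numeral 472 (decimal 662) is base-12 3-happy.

not base-12 3-happy

662 = (4,7,2)_12 → 415
415 = (2,10,7)_12 → 1351
1351 = (9,4,7)_12 → 1136
1136 = (7,10,8)_12 → 1855
1855 = (1,0,10,7)_12 → 1344
1344 = (9,4,0)_12 → 793
793 = (5,6,1)_12 → 342
342 = (2,4,6)_12 → 288
288 = (2,0,0)_12 → 8
8 = (8)_12 → 512
512 = (3,6,8)_12 → 755
755 = (5,2,11)_12 → 1464
1464 = (10,2,0)_12 → 1008
1008 = (7,0,0)_12 → 343
343 = (2,4,7)_12 → 415  — 415 already seen; the sequence cycles without reaching 1.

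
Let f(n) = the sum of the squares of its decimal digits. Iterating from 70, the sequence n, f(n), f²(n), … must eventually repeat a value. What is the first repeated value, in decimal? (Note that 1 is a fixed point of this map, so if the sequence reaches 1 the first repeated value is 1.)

70 → 7² + 0² = 49 + 0 = 49
49 → 4² + 9² = 16 + 81 = 97
97 → 9² + 7² = 81 + 49 = 130
130 → 1² + 3² + 0² = 1 + 9 + 0 = 10
10 → 1² + 0² = 1 + 0 = 1  — reached the fixed point 1.
1 → 1, so 1 is the first repeated value.

1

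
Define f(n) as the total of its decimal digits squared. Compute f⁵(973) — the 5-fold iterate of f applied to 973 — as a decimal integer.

100

973 → 9² + 7² + 3² = 139
139 → 1² + 3² + 9² = 91
91 → 9² + 1² = 82
82 → 8² + 2² = 68
68 → 6² + 8² = 100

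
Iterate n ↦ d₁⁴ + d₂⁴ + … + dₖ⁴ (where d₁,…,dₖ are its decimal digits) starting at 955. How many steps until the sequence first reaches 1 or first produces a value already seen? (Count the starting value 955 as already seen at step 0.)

15

955 → 7811
7811 → 6499
6499 → 14674
14674 → 4210
4210 → 273
273 → 2498
2498 → 10929
10929 → 13139
13139 → 6725
6725 → 4338
4338 → 4514
4514 → 1138
1138 → 4179
4179 → 9219
9219 → 13139  — 13139 repeats.
That took 15 steps.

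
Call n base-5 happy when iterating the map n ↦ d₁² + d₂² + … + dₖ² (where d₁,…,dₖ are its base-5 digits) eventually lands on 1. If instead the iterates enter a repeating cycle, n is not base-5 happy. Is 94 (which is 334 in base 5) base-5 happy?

94 = (3,3,4)_5 → 3² + 3² + 4² = 9 + 9 + 16 = 34
34 = (1,1,4)_5 → 1² + 1² + 4² = 1 + 1 + 16 = 18
18 = (3,3)_5 → 3² + 3² = 9 + 9 = 18  — 18 already seen; the sequence cycles without reaching 1.

not base-5 happy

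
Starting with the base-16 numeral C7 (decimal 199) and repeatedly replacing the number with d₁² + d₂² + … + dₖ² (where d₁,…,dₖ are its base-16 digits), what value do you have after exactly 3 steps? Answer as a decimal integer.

199 = (12,7)_16 → 12² + 7² = 144 + 49 = 193
193 = (12,1)_16 → 12² + 1² = 144 + 1 = 145
145 = (9,1)_16 → 9² + 1² = 81 + 1 = 82

82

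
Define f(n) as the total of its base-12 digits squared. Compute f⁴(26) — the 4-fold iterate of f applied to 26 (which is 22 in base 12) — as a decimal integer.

34

26 = (2,2)_12 → 2² + 2² = 8
8 = (8)_12 → 8² = 64
64 = (5,4)_12 → 5² + 4² = 41
41 = (3,5)_12 → 3² + 5² = 34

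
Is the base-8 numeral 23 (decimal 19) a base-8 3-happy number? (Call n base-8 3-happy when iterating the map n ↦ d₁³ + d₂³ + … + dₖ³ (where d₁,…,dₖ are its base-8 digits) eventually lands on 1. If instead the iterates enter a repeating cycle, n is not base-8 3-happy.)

not base-8 3-happy

19 = (2,3)_8 → 2³ + 3³ = 8 + 27 = 35
35 = (4,3)_8 → 4³ + 3³ = 64 + 27 = 91
91 = (1,3,3)_8 → 1³ + 3³ + 3³ = 1 + 27 + 27 = 55
55 = (6,7)_8 → 6³ + 7³ = 216 + 343 = 559
559 = (1,0,5,7)_8 → 1³ + 0³ + 5³ + 7³ = 1 + 0 + 125 + 343 = 469
469 = (7,2,5)_8 → 7³ + 2³ + 5³ = 343 + 8 + 125 = 476
476 = (7,3,4)_8 → 7³ + 3³ + 4³ = 343 + 27 + 64 = 434
434 = (6,6,2)_8 → 6³ + 6³ + 2³ = 216 + 216 + 8 = 440
440 = (6,7,0)_8 → 6³ + 7³ + 0³ = 216 + 343 + 0 = 559  — 559 already seen; the sequence cycles without reaching 1.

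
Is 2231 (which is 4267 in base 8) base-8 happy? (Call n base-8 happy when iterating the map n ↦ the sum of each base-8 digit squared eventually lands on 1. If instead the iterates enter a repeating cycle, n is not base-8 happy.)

2231 = (4,2,6,7)_8 → 4² + 2² + 6² + 7² = 16 + 4 + 36 + 49 = 105
105 = (1,5,1)_8 → 1² + 5² + 1² = 1 + 25 + 1 = 27
27 = (3,3)_8 → 3² + 3² = 9 + 9 = 18
18 = (2,2)_8 → 2² + 2² = 4 + 4 = 8
8 = (1,0)_8 → 1² + 0² = 1 + 0 = 1  — reached 1.

base-8 happy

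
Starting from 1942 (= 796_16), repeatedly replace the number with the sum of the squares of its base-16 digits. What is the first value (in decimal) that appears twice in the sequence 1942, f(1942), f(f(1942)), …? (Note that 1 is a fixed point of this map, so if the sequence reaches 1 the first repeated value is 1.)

1

1942 = (7,9,6)_16 → 7² + 9² + 6² = 49 + 81 + 36 = 166
166 = (10,6)_16 → 10² + 6² = 100 + 36 = 136
136 = (8,8)_16 → 8² + 8² = 64 + 64 = 128
128 = (8,0)_16 → 8² + 0² = 64 + 0 = 64
64 = (4,0)_16 → 4² + 0² = 16 + 0 = 16
16 = (1,0)_16 → 1² + 0² = 1 + 0 = 1  — reached the fixed point 1.
1 → 1, so 1 is the first repeated value.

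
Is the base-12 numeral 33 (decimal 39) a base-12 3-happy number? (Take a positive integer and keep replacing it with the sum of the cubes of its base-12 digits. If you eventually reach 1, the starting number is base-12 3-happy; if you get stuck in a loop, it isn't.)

39 = (3,3)_12 → 3³ + 3³ = 54
54 = (4,6)_12 → 4³ + 6³ = 280
280 = (1,11,4)_12 → 1³ + 11³ + 4³ = 1396
1396 = (9,8,4)_12 → 9³ + 8³ + 4³ = 1305
1305 = (9,0,9)_12 → 9³ + 0³ + 9³ = 1458
1458 = (10,1,6)_12 → 10³ + 1³ + 6³ = 1217
1217 = (8,5,5)_12 → 8³ + 5³ + 5³ = 762
762 = (5,3,6)_12 → 5³ + 3³ + 6³ = 368
368 = (2,6,8)_12 → 2³ + 6³ + 8³ = 736
736 = (5,1,4)_12 → 5³ + 1³ + 4³ = 190
190 = (1,3,10)_12 → 1³ + 3³ + 10³ = 1028
1028 = (7,1,8)_12 → 7³ + 1³ + 8³ = 856
856 = (5,11,4)_12 → 5³ + 11³ + 4³ = 1520
1520 = (10,6,8)_12 → 10³ + 6³ + 8³ = 1728
1728 = (1,0,0,0)_12 → 1³ + 0³ + 0³ + 0³ = 1  — reached 1.

base-12 3-happy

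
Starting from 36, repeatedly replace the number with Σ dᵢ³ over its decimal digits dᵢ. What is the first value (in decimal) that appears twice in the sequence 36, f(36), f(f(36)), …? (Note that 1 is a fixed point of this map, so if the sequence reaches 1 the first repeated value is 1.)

36 → 3³ + 6³ = 243
243 → 2³ + 4³ + 3³ = 99
99 → 9³ + 9³ = 1458
1458 → 1³ + 4³ + 5³ + 8³ = 702
702 → 7³ + 0³ + 2³ = 351
351 → 3³ + 5³ + 1³ = 153
153 → 1³ + 5³ + 3³ = 153  — 153 already appeared earlier.

153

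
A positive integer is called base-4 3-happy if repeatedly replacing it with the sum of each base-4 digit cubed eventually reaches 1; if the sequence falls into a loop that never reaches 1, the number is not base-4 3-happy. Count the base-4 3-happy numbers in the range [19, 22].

1

19: 19 → 28 → 28  (repeats 28)
20: 20 → 2 → 8 → 8  (repeats 8)
21: 21 → 3 → 27 → 36 → 9 → 9  (repeats 9)
22: 22 → 10 → 16 → 1  (reaches 1)
base-4 3-happy: 22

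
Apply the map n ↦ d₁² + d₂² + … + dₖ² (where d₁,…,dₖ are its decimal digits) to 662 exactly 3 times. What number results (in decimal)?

89

662 → 6² + 6² + 2² = 76
76 → 7² + 6² = 85
85 → 8² + 5² = 89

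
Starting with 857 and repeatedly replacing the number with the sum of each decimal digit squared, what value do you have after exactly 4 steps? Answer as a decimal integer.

857 → 138
138 → 74
74 → 65
65 → 61

61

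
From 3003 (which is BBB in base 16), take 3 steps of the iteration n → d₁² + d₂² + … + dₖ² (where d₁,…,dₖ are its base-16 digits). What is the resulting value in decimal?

3003 = (11,11,11)_16 → 11² + 11² + 11² = 363
363 = (1,6,11)_16 → 1² + 6² + 11² = 158
158 = (9,14)_16 → 9² + 14² = 277

277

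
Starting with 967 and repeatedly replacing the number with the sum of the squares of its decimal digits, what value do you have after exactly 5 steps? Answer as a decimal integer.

145

967 → 9² + 6² + 7² = 166
166 → 1² + 6² + 6² = 73
73 → 7² + 3² = 58
58 → 5² + 8² = 89
89 → 8² + 9² = 145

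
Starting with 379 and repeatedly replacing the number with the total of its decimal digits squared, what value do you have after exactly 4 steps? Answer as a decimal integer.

68

379 → 3² + 7² + 9² = 139
139 → 1² + 3² + 9² = 91
91 → 9² + 1² = 82
82 → 8² + 2² = 68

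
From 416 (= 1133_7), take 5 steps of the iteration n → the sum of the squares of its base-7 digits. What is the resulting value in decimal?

4

416 = (1,1,3,3)_7 → 1² + 1² + 3² + 3² = 1 + 1 + 9 + 9 = 20
20 = (2,6)_7 → 2² + 6² = 4 + 36 = 40
40 = (5,5)_7 → 5² + 5² = 25 + 25 = 50
50 = (1,0,1)_7 → 1² + 0² + 1² = 1 + 0 + 1 = 2
2 = (2)_7 → 2² = 4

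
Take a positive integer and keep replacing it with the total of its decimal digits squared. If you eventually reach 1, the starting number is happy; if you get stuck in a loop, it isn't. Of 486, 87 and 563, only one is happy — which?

486: 486 → 116 → 38 → 73 → 58 → 89 → 145 → 42 → 20 → 4 → 16 → 37 → 58  — repeats 58 (not happy)
87: 87 → 113 → 11 → 2 → 4 → 16 → 37 → 58 → 89 → 145 → 42 → 20 → 4  — repeats 4 (not happy)
563: 563 → 70 → 49 → 97 → 130 → 10 → 1  — reaches 1 (happy)

563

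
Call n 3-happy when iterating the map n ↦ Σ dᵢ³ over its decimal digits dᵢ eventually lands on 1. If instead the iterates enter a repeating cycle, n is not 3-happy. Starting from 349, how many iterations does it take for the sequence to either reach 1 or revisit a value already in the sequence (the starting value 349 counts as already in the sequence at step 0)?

6

349 → 3³ + 4³ + 9³ = 820
820 → 8³ + 2³ + 0³ = 520
520 → 5³ + 2³ + 0³ = 133
133 → 1³ + 3³ + 3³ = 55
55 → 5³ + 5³ = 250
250 → 2³ + 5³ + 0³ = 133  — 133 repeats.
That took 6 steps.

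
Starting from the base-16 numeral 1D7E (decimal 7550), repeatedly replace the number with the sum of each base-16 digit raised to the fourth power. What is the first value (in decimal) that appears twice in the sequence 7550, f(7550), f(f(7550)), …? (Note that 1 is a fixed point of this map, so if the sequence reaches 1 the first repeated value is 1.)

7550 = (1,13,7,14)_16 → 1⁴ + 13⁴ + 7⁴ + 14⁴ = 1 + 28561 + 2401 + 38416 = 69379
69379 = (1,0,15,0,3)_16 → 1⁴ + 0⁴ + 15⁴ + 0⁴ + 3⁴ = 1 + 0 + 50625 + 0 + 81 = 50707
50707 = (12,6,1,3)_16 → 12⁴ + 6⁴ + 1⁴ + 3⁴ = 20736 + 1296 + 1 + 81 = 22114
22114 = (5,6,6,2)_16 → 5⁴ + 6⁴ + 6⁴ + 2⁴ = 625 + 1296 + 1296 + 16 = 3233
3233 = (12,10,1)_16 → 12⁴ + 10⁴ + 1⁴ = 20736 + 10000 + 1 = 30737
30737 = (7,8,1,1)_16 → 7⁴ + 8⁴ + 1⁴ + 1⁴ = 2401 + 4096 + 1 + 1 = 6499
6499 = (1,9,6,3)_16 → 1⁴ + 9⁴ + 6⁴ + 3⁴ = 1 + 6561 + 1296 + 81 = 7939
7939 = (1,15,0,3)_16 → 1⁴ + 15⁴ + 0⁴ + 3⁴ = 1 + 50625 + 0 + 81 = 50707  — 50707 already appeared earlier.

50707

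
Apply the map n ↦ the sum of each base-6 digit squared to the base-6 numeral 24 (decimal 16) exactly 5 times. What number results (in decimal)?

17

16 = (2,4)_6 → 2² + 4² = 20
20 = (3,2)_6 → 3² + 2² = 13
13 = (2,1)_6 → 2² + 1² = 5
5 = (5)_6 → 5² = 25
25 = (4,1)_6 → 4² + 1² = 17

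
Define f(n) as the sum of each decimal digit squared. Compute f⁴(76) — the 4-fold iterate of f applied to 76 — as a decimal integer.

42

76 → 7² + 6² = 85
85 → 8² + 5² = 89
89 → 8² + 9² = 145
145 → 1² + 4² + 5² = 42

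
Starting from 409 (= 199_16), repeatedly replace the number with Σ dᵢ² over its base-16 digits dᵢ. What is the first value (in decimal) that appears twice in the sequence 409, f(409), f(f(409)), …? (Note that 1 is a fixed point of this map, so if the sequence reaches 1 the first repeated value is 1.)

146

409 = (1,9,9)_16 → 1² + 9² + 9² = 1 + 81 + 81 = 163
163 = (10,3)_16 → 10² + 3² = 100 + 9 = 109
109 = (6,13)_16 → 6² + 13² = 36 + 169 = 205
205 = (12,13)_16 → 12² + 13² = 144 + 169 = 313
313 = (1,3,9)_16 → 1² + 3² + 9² = 1 + 9 + 81 = 91
91 = (5,11)_16 → 5² + 11² = 25 + 121 = 146
146 = (9,2)_16 → 9² + 2² = 81 + 4 = 85
85 = (5,5)_16 → 5² + 5² = 25 + 25 = 50
50 = (3,2)_16 → 3² + 2² = 9 + 4 = 13
13 = (13)_16 → 13² = 169
169 = (10,9)_16 → 10² + 9² = 100 + 81 = 181
181 = (11,5)_16 → 11² + 5² = 121 + 25 = 146  — 146 already appeared earlier.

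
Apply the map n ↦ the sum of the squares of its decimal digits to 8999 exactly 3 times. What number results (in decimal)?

8999 → 307
307 → 58
58 → 89

89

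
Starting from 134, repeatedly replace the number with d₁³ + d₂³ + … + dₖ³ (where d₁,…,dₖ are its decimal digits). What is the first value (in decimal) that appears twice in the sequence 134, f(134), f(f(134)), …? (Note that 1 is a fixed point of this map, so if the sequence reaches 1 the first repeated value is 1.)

134 → 1³ + 3³ + 4³ = 92
92 → 9³ + 2³ = 737
737 → 7³ + 3³ + 7³ = 713
713 → 7³ + 1³ + 3³ = 371
371 → 3³ + 7³ + 1³ = 371  — 371 already appeared earlier.

371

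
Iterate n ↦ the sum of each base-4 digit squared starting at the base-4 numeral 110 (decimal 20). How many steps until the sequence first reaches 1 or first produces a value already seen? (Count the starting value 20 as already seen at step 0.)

20 = (1,1,0)_4 → 1² + 1² + 0² = 1 + 1 + 0 = 2
2 = (2)_4 → 2² = 4
4 = (1,0)_4 → 1² + 0² = 1 + 0 = 1  — reached 1.
That took 3 steps.

3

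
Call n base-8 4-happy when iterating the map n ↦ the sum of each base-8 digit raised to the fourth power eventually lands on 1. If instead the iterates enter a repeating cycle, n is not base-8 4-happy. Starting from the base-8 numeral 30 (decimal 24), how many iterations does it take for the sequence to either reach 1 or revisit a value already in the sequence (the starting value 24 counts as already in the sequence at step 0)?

5

24 = (3,0)_8 → 3⁴ + 0⁴ = 81
81 = (1,2,1)_8 → 1⁴ + 2⁴ + 1⁴ = 18
18 = (2,2)_8 → 2⁴ + 2⁴ = 32
32 = (4,0)_8 → 4⁴ + 0⁴ = 256
256 = (4,0,0)_8 → 4⁴ + 0⁴ + 0⁴ = 256  — 256 repeats.
That took 5 steps.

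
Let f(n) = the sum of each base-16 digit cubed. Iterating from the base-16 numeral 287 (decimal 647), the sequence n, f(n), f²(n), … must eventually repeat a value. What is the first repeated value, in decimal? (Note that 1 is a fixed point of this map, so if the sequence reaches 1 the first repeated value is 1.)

2729

647 = (2,8,7)_16 → 2³ + 8³ + 7³ = 8 + 512 + 343 = 863
863 = (3,5,15)_16 → 3³ + 5³ + 15³ = 27 + 125 + 3375 = 3527
3527 = (13,12,7)_16 → 13³ + 12³ + 7³ = 2197 + 1728 + 343 = 4268
4268 = (1,0,10,12)_16 → 1³ + 0³ + 10³ + 12³ = 1 + 0 + 1000 + 1728 = 2729
2729 = (10,10,9)_16 → 10³ + 10³ + 9³ = 1000 + 1000 + 729 = 2729  — 2729 already appeared earlier.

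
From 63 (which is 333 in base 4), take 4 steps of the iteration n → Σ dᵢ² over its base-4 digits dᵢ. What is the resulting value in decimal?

10

63 = (3,3,3)_4 → 3² + 3² + 3² = 27
27 = (1,2,3)_4 → 1² + 2² + 3² = 14
14 = (3,2)_4 → 3² + 2² = 13
13 = (3,1)_4 → 3² + 1² = 10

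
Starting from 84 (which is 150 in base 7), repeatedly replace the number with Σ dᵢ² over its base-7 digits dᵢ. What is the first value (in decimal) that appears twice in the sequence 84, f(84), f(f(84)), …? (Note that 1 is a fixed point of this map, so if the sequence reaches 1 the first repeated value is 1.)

10

84 = (1,5,0)_7 → 1² + 5² + 0² = 26
26 = (3,5)_7 → 3² + 5² = 34
34 = (4,6)_7 → 4² + 6² = 52
52 = (1,0,3)_7 → 1² + 0² + 3² = 10
10 = (1,3)_7 → 1² + 3² = 10  — 10 already appeared earlier.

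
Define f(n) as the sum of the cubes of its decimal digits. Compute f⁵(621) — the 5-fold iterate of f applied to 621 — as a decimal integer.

99

621 → 6³ + 2³ + 1³ = 216 + 8 + 1 = 225
225 → 2³ + 2³ + 5³ = 8 + 8 + 125 = 141
141 → 1³ + 4³ + 1³ = 1 + 64 + 1 = 66
66 → 6³ + 6³ = 216 + 216 = 432
432 → 4³ + 3³ + 2³ = 64 + 27 + 8 = 99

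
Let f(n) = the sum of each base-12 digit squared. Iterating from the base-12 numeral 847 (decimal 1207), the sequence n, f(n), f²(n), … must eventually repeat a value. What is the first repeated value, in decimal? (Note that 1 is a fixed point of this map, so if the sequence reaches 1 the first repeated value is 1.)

25

1207 = (8,4,7)_12 → 8² + 4² + 7² = 129
129 = (10,9)_12 → 10² + 9² = 181
181 = (1,3,1)_12 → 1² + 3² + 1² = 11
11 = (11)_12 → 11² = 121
121 = (10,1)_12 → 10² + 1² = 101
101 = (8,5)_12 → 8² + 5² = 89
89 = (7,5)_12 → 7² + 5² = 74
74 = (6,2)_12 → 6² + 2² = 40
40 = (3,4)_12 → 3² + 4² = 25
25 = (2,1)_12 → 2² + 1² = 5
5 = (5)_12 → 5² = 25  — 25 already appeared earlier.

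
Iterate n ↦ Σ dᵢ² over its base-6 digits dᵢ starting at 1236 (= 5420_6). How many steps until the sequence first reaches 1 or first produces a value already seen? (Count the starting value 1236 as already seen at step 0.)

11

1236 = (5,4,2,0)_6 → 5² + 4² + 2² + 0² = 25 + 16 + 4 + 0 = 45
45 = (1,1,3)_6 → 1² + 1² + 3² = 1 + 1 + 9 = 11
11 = (1,5)_6 → 1² + 5² = 1 + 25 = 26
26 = (4,2)_6 → 4² + 2² = 16 + 4 = 20
20 = (3,2)_6 → 3² + 2² = 9 + 4 = 13
13 = (2,1)_6 → 2² + 1² = 4 + 1 = 5
5 = (5)_6 → 5² = 25
25 = (4,1)_6 → 4² + 1² = 16 + 1 = 17
17 = (2,5)_6 → 2² + 5² = 4 + 25 = 29
29 = (4,5)_6 → 4² + 5² = 16 + 25 = 41
41 = (1,0,5)_6 → 1² + 0² + 5² = 1 + 0 + 25 = 26  — 26 repeats.
That took 11 steps.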